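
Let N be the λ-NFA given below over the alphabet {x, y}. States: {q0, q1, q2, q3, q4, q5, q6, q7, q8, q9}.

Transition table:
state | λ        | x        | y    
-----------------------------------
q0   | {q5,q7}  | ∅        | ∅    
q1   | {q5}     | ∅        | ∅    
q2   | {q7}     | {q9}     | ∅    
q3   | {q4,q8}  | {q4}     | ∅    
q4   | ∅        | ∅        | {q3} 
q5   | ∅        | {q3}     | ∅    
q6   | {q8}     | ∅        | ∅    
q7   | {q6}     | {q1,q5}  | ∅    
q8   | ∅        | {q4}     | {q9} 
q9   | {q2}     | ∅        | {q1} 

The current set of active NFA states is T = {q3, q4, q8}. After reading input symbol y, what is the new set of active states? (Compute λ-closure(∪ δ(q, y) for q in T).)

q4 on y → {q3}.
q8 on y → {q9}.
No y-transition from q3.
Union after reading y: {q3, q9}.
Now take the λ-closure:
From q3 via λ: add q4, q8.
From q9 via λ: add q2.
From q2 via λ: add q7.
From q7 via λ: add q6.
No new states can be added; the closed set is {q2, q3, q4, q6, q7, q8, q9}.

{q2, q3, q4, q6, q7, q8, q9}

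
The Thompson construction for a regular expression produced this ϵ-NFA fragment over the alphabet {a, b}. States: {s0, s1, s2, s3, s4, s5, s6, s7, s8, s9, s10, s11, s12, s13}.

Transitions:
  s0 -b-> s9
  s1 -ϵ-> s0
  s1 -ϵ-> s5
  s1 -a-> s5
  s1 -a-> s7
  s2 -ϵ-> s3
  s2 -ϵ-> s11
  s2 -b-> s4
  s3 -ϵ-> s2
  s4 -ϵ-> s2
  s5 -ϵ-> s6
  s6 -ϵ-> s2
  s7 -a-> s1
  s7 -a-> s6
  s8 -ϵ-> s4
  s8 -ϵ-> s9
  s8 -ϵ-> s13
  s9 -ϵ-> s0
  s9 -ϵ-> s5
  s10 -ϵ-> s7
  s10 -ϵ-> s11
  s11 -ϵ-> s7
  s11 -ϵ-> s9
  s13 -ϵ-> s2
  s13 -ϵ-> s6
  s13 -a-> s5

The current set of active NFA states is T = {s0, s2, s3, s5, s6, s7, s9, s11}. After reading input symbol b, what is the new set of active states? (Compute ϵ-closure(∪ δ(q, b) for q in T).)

s0 on b → {s9}.
s2 on b → {s4}.
No b-transition from s3, s5, s6, s7, s9, s11.
Union after reading b: {s4, s9}.
Now take the ϵ-closure:
From s4 via ϵ: add s2.
From s9 via ϵ: add s0, s5.
From s2 via ϵ: add s3, s11.
From s5 via ϵ: add s6.
From s11 via ϵ: add s7.
No new states can be added; the closed set is {s0, s2, s3, s4, s5, s6, s7, s9, s11}.

{s0, s2, s3, s4, s5, s6, s7, s9, s11}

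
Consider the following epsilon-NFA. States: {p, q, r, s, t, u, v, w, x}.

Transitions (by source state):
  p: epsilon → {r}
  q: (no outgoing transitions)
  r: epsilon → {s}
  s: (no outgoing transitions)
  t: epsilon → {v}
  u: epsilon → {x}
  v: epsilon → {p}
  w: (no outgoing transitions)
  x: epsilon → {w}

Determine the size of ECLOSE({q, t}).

Start with {q, t}.
From t via epsilon: add v.
From v via epsilon: add p.
From p via epsilon: add r.
From r via epsilon: add s.
epsilon-closure = {p, q, r, s, t, v}, which has 6 states.

6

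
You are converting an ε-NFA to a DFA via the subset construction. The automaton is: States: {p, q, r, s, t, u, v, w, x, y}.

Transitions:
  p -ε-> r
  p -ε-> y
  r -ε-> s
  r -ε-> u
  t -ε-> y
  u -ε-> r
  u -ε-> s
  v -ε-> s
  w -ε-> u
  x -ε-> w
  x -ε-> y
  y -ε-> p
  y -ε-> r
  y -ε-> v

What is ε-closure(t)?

Start with {t}.
From t via ε: add y.
From y via ε: add p, r, v.
From r via ε: add s, u.
No new states can be added; the closed set is {p, r, s, t, u, v, y}.

{p, r, s, t, u, v, y}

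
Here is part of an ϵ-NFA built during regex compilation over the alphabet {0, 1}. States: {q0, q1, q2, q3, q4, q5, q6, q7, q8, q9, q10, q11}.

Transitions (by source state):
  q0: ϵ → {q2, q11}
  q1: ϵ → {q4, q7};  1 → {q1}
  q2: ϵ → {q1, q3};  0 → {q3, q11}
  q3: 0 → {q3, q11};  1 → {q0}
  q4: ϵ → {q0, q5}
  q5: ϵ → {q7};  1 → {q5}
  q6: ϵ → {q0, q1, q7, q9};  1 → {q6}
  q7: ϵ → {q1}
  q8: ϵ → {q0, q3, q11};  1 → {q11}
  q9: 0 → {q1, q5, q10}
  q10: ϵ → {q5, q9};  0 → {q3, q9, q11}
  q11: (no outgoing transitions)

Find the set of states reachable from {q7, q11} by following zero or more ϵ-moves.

{q0, q1, q2, q3, q4, q5, q7, q11}

Start with {q7, q11}.
From q7 via ϵ: add q1.
From q1 via ϵ: add q4.
From q4 via ϵ: add q0, q5.
From q0 via ϵ: add q2.
From q2 via ϵ: add q3.
No new states can be added; the closed set is {q0, q1, q2, q3, q4, q5, q7, q11}.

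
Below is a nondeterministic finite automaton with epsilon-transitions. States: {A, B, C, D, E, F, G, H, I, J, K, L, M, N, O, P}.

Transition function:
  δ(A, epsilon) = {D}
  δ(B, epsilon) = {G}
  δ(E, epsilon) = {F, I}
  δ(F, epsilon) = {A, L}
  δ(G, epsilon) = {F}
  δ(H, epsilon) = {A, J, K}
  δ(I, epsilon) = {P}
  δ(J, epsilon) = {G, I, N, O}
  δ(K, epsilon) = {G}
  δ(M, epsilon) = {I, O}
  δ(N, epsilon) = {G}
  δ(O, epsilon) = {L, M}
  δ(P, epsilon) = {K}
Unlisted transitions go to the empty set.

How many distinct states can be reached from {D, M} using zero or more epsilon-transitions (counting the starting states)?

Start with {D, M}.
From M via epsilon: add I, O.
From I via epsilon: add P.
From O via epsilon: add L.
From P via epsilon: add K.
From K via epsilon: add G.
From G via epsilon: add F.
From F via epsilon: add A.
epsilon-closure = {A, D, F, G, I, K, L, M, O, P}, which has 10 states.

10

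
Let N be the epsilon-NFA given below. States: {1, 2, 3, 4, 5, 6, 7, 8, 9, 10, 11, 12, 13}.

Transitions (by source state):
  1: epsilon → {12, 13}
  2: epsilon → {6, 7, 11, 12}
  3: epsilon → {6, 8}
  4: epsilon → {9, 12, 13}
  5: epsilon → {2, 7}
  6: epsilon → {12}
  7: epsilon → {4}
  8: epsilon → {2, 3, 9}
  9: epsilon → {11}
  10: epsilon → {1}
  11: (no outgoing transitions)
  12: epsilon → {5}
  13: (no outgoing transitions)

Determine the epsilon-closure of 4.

{2, 4, 5, 6, 7, 9, 11, 12, 13}

Start with {4}.
From 4 via epsilon: add 9, 12, 13.
From 9 via epsilon: add 11.
From 12 via epsilon: add 5.
From 5 via epsilon: add 2, 7.
From 2 via epsilon: add 6.
No new states can be added; the closed set is {2, 4, 5, 6, 7, 9, 11, 12, 13}.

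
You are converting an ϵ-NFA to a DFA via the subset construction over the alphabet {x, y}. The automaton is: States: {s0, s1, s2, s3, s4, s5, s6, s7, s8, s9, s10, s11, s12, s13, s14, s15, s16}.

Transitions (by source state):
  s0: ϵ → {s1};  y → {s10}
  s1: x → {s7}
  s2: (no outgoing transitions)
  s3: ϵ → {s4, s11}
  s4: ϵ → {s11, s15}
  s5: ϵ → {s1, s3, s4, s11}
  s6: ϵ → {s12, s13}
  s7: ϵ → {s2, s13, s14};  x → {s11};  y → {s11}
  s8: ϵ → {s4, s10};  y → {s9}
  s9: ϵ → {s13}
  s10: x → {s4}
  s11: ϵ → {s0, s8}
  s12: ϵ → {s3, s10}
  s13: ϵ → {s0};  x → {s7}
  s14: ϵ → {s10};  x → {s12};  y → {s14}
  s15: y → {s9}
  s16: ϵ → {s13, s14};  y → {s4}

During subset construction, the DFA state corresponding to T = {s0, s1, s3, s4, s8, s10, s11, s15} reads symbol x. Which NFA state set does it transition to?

s1 on x → {s7}.
s10 on x → {s4}.
No x-transition from s0, s3, s4, s8, s11, s15.
Union after reading x: {s4, s7}.
Now take the ϵ-closure:
From s4 via ϵ: add s11, s15.
From s7 via ϵ: add s2, s13, s14.
From s11 via ϵ: add s0, s8.
From s14 via ϵ: add s10.
From s0 via ϵ: add s1.
No new states can be added; the closed set is {s0, s1, s2, s4, s7, s8, s10, s11, s13, s14, s15}.

{s0, s1, s2, s4, s7, s8, s10, s11, s13, s14, s15}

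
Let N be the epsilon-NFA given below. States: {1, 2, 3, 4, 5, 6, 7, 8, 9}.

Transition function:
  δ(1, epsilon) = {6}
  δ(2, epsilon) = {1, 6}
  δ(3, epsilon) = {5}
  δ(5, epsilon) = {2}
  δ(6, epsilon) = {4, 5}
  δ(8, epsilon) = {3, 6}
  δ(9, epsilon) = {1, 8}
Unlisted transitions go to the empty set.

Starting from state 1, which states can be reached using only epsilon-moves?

{1, 2, 4, 5, 6}

Start with {1}.
From 1 via epsilon: add 6.
From 6 via epsilon: add 4, 5.
From 5 via epsilon: add 2.
No new states can be added; the closed set is {1, 2, 4, 5, 6}.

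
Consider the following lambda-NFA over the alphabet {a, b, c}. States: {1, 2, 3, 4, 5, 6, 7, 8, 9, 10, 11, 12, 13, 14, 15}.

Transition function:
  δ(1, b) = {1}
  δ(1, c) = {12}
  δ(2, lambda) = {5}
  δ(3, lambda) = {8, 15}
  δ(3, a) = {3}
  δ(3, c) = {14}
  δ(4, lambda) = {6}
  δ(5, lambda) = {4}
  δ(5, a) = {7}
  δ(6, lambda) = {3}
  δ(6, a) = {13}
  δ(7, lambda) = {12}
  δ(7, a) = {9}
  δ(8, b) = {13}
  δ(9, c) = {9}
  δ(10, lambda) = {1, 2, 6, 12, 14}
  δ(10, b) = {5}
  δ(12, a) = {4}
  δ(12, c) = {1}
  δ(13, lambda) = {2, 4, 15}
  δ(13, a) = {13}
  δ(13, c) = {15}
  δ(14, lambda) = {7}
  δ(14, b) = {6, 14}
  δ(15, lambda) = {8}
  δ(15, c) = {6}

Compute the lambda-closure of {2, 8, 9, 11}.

{2, 3, 4, 5, 6, 8, 9, 11, 15}

Start with {2, 8, 9, 11}.
From 2 via lambda: add 5.
From 5 via lambda: add 4.
From 4 via lambda: add 6.
From 6 via lambda: add 3.
From 3 via lambda: add 15.
No new states can be added; the closed set is {2, 3, 4, 5, 6, 8, 9, 11, 15}.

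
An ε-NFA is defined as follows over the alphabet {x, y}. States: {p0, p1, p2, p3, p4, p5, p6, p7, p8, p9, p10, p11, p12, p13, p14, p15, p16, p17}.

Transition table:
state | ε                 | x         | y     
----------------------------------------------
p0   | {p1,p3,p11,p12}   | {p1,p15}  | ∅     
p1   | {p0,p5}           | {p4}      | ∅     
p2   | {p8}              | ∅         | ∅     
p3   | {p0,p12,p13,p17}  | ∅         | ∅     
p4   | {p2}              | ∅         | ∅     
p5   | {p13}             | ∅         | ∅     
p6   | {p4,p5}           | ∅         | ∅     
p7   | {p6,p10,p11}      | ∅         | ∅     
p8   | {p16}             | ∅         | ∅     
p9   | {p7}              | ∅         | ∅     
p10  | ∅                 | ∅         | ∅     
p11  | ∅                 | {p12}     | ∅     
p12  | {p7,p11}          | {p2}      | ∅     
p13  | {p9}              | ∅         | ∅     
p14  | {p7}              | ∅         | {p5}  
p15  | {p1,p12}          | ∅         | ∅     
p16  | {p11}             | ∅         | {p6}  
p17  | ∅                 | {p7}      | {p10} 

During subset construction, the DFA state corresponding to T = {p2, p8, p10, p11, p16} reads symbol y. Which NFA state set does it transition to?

p16 on y → {p6}.
No y-transition from p2, p8, p10, p11.
Union after reading y: {p6}.
Now take the ε-closure:
From p6 via ε: add p4, p5.
From p4 via ε: add p2.
From p5 via ε: add p13.
From p2 via ε: add p8.
From p13 via ε: add p9.
From p8 via ε: add p16.
From p9 via ε: add p7.
From p7 via ε: add p10, p11.
No new states can be added; the closed set is {p2, p4, p5, p6, p7, p8, p9, p10, p11, p13, p16}.

{p2, p4, p5, p6, p7, p8, p9, p10, p11, p13, p16}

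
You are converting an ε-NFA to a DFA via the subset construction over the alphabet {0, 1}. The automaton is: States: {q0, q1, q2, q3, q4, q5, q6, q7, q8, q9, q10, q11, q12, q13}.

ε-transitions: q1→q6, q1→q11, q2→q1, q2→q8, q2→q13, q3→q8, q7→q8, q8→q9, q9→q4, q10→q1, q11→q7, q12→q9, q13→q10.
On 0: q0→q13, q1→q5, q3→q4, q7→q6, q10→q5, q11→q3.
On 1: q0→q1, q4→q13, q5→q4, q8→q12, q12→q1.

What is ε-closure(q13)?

Start with {q13}.
From q13 via ε: add q10.
From q10 via ε: add q1.
From q1 via ε: add q6, q11.
From q11 via ε: add q7.
From q7 via ε: add q8.
From q8 via ε: add q9.
From q9 via ε: add q4.
No new states can be added; the closed set is {q1, q4, q6, q7, q8, q9, q10, q11, q13}.

{q1, q4, q6, q7, q8, q9, q10, q11, q13}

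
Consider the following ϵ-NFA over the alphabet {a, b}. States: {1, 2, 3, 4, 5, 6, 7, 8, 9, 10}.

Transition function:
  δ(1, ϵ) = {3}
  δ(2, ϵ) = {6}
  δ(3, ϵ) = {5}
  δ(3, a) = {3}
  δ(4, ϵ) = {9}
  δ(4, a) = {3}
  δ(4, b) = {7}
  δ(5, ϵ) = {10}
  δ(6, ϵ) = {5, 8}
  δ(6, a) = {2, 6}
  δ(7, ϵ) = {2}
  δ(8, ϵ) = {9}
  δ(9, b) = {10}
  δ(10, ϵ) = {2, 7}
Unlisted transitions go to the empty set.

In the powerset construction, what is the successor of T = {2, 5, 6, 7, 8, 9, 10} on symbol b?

9 on b → {10}.
No b-transition from 2, 5, 6, 7, 8, 10.
Union after reading b: {10}.
Now take the ϵ-closure:
From 10 via ϵ: add 2, 7.
From 2 via ϵ: add 6.
From 6 via ϵ: add 5, 8.
From 8 via ϵ: add 9.
No new states can be added; the closed set is {2, 5, 6, 7, 8, 9, 10}.

{2, 5, 6, 7, 8, 9, 10}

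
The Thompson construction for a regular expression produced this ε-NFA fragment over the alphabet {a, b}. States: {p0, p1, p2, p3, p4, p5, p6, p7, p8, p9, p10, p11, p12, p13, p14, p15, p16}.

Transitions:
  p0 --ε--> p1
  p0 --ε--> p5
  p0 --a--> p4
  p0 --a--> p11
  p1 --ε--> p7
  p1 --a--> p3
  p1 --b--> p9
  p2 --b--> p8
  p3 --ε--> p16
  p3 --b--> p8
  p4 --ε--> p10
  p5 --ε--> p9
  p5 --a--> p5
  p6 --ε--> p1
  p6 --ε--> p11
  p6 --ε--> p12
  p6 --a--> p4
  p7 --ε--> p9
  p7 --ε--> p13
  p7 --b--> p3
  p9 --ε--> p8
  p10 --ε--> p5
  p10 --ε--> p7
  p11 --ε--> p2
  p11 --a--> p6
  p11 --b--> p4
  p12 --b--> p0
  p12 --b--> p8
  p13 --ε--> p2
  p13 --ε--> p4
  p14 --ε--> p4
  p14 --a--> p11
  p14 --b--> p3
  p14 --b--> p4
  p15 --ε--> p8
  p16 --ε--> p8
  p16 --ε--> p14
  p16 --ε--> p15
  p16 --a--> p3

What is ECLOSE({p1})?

{p1, p2, p4, p5, p7, p8, p9, p10, p13}

Start with {p1}.
From p1 via ε: add p7.
From p7 via ε: add p9, p13.
From p9 via ε: add p8.
From p13 via ε: add p2, p4.
From p4 via ε: add p10.
From p10 via ε: add p5.
No new states can be added; the closed set is {p1, p2, p4, p5, p7, p8, p9, p10, p13}.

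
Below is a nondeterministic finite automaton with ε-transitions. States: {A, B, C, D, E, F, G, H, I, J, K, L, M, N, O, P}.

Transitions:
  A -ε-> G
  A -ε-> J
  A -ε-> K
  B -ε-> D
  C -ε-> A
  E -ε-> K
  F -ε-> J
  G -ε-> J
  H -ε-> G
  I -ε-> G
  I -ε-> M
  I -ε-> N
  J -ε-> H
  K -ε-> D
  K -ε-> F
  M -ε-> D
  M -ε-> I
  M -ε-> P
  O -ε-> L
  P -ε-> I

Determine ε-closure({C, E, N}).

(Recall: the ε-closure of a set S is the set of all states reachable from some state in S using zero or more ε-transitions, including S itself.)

{A, C, D, E, F, G, H, J, K, N}

Start with {C, E, N}.
From C via ε: add A.
From E via ε: add K.
From A via ε: add G, J.
From K via ε: add D, F.
From J via ε: add H.
No new states can be added; the closed set is {A, C, D, E, F, G, H, J, K, N}.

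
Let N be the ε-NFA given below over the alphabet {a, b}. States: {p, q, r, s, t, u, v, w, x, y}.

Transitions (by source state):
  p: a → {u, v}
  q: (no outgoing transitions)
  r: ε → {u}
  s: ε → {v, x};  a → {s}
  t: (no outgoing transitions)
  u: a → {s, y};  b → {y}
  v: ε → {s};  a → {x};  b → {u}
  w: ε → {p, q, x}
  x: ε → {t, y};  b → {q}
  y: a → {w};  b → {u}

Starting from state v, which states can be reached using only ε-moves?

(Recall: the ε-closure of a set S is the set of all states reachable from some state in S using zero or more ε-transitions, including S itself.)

Start with {v}.
From v via ε: add s.
From s via ε: add x.
From x via ε: add t, y.
No new states can be added; the closed set is {s, t, v, x, y}.

{s, t, v, x, y}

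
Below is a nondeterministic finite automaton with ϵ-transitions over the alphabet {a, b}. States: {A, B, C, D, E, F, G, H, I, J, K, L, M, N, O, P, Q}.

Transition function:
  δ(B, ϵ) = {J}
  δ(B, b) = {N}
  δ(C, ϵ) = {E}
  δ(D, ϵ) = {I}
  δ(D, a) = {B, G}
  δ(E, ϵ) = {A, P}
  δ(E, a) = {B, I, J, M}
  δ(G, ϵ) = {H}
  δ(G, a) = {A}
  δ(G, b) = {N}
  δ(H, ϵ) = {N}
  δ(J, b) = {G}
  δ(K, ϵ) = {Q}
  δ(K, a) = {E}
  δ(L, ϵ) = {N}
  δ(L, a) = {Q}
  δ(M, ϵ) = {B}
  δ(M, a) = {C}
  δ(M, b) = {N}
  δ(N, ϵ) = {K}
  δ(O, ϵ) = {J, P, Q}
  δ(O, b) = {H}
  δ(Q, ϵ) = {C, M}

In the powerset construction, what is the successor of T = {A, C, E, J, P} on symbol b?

{A, B, C, E, G, H, J, K, M, N, P, Q}

J on b → {G}.
No b-transition from A, C, E, P.
Union after reading b: {G}.
Now take the ϵ-closure:
From G via ϵ: add H.
From H via ϵ: add N.
From N via ϵ: add K.
From K via ϵ: add Q.
From Q via ϵ: add C, M.
From C via ϵ: add E.
From M via ϵ: add B.
From B via ϵ: add J.
From E via ϵ: add A, P.
No new states can be added; the closed set is {A, B, C, E, G, H, J, K, M, N, P, Q}.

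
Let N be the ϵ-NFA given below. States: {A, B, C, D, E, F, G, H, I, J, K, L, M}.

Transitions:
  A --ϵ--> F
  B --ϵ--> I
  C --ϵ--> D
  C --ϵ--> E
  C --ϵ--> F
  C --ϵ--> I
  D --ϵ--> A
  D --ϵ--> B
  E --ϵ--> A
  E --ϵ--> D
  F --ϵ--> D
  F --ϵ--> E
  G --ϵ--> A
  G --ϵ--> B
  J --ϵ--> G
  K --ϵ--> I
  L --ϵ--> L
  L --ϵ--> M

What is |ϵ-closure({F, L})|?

Start with {F, L}.
From F via ϵ: add D, E.
From L via ϵ: add M.
From D via ϵ: add A, B.
From B via ϵ: add I.
ϵ-closure = {A, B, D, E, F, I, L, M}, which has 8 states.

8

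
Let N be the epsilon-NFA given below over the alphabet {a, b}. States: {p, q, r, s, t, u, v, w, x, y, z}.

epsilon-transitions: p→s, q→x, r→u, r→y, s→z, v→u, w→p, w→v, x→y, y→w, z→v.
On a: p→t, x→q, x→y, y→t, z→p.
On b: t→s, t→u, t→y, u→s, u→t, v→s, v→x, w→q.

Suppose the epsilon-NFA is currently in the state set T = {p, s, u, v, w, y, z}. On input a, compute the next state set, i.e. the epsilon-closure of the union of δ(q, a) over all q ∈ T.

p on a → {t}.
y on a → {t}.
z on a → {p}.
No a-transition from s, u, v, w.
Union after reading a: {p, t}.
Now take the epsilon-closure:
From p via epsilon: add s.
From s via epsilon: add z.
From z via epsilon: add v.
From v via epsilon: add u.
No new states can be added; the closed set is {p, s, t, u, v, z}.

{p, s, t, u, v, z}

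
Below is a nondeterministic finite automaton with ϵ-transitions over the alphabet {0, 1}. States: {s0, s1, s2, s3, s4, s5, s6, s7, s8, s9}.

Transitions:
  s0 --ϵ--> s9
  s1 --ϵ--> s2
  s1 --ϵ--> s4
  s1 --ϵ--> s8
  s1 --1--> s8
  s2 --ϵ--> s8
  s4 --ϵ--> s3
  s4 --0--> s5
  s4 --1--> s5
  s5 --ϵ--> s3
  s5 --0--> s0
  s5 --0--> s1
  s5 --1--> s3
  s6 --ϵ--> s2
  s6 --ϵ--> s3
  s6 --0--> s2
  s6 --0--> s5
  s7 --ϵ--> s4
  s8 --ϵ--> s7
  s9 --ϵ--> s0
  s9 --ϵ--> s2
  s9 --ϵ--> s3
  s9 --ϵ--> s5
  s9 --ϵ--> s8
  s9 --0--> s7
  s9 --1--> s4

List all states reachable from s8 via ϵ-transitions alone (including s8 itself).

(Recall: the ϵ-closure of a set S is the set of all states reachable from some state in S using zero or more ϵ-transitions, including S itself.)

{s3, s4, s7, s8}

Start with {s8}.
From s8 via ϵ: add s7.
From s7 via ϵ: add s4.
From s4 via ϵ: add s3.
No new states can be added; the closed set is {s3, s4, s7, s8}.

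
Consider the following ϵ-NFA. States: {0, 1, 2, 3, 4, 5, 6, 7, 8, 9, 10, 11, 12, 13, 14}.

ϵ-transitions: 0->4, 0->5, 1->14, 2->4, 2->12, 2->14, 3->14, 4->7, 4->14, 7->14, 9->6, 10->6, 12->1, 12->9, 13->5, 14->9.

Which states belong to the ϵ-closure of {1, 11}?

{1, 6, 9, 11, 14}

Start with {1, 11}.
From 1 via ϵ: add 14.
From 14 via ϵ: add 9.
From 9 via ϵ: add 6.
No new states can be added; the closed set is {1, 6, 9, 11, 14}.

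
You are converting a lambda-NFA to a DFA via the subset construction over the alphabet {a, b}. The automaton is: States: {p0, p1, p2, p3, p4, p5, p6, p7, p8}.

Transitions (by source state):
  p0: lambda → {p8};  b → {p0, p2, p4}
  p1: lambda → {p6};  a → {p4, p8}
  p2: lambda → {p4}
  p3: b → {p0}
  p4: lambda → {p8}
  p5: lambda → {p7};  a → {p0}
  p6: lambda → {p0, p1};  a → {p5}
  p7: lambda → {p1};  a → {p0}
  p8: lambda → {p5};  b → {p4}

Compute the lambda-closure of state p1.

Start with {p1}.
From p1 via lambda: add p6.
From p6 via lambda: add p0.
From p0 via lambda: add p8.
From p8 via lambda: add p5.
From p5 via lambda: add p7.
No new states can be added; the closed set is {p0, p1, p5, p6, p7, p8}.

{p0, p1, p5, p6, p7, p8}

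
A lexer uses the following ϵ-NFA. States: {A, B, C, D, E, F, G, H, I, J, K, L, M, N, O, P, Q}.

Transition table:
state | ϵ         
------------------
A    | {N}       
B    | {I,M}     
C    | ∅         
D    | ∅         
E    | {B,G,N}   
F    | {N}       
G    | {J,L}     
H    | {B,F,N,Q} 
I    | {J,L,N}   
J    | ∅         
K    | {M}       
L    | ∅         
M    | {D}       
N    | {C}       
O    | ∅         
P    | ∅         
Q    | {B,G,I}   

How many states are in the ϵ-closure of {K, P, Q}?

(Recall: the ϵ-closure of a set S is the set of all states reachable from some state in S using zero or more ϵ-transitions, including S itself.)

12

Start with {K, P, Q}.
From K via ϵ: add M.
From Q via ϵ: add B, G, I.
From G via ϵ: add J, L.
From I via ϵ: add N.
From M via ϵ: add D.
From N via ϵ: add C.
ϵ-closure = {B, C, D, G, I, J, K, L, M, N, P, Q}, which has 12 states.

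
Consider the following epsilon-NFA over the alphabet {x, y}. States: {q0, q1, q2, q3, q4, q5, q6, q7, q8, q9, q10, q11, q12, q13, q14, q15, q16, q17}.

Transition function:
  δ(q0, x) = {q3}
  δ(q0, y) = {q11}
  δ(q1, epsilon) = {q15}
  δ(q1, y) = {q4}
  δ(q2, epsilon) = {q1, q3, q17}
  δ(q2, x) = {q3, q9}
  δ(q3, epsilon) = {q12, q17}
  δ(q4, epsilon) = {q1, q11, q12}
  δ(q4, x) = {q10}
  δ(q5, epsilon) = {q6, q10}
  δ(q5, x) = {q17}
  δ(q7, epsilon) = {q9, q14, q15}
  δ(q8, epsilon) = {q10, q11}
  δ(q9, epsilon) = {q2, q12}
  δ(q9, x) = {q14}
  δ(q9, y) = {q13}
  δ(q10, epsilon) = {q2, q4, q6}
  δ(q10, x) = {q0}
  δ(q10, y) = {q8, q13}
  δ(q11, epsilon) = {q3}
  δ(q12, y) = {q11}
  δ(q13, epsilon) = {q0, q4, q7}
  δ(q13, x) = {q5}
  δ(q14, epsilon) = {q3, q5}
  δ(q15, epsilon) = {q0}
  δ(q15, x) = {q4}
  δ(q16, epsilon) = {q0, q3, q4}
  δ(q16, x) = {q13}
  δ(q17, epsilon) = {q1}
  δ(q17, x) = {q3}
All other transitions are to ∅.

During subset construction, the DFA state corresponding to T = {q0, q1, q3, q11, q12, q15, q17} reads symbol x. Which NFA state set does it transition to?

{q0, q1, q3, q4, q11, q12, q15, q17}

q0 on x → {q3}.
q15 on x → {q4}.
q17 on x → {q3}.
No x-transition from q1, q3, q11, q12.
Union after reading x: {q3, q4}.
Now take the epsilon-closure:
From q3 via epsilon: add q12, q17.
From q4 via epsilon: add q1, q11.
From q1 via epsilon: add q15.
From q15 via epsilon: add q0.
No new states can be added; the closed set is {q0, q1, q3, q4, q11, q12, q15, q17}.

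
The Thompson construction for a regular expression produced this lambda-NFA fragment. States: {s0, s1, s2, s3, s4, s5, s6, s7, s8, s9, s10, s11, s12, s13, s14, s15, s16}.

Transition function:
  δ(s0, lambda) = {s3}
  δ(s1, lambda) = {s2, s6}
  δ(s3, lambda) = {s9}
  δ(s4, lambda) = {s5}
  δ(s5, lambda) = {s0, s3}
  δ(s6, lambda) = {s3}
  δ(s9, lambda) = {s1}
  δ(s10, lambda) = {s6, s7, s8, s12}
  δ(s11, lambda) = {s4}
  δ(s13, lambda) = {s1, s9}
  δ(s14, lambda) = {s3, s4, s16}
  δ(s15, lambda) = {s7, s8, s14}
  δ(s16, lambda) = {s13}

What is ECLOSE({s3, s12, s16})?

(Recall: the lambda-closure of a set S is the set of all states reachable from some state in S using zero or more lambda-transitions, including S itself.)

{s1, s2, s3, s6, s9, s12, s13, s16}

Start with {s3, s12, s16}.
From s3 via lambda: add s9.
From s16 via lambda: add s13.
From s9 via lambda: add s1.
From s1 via lambda: add s2, s6.
No new states can be added; the closed set is {s1, s2, s3, s6, s9, s12, s13, s16}.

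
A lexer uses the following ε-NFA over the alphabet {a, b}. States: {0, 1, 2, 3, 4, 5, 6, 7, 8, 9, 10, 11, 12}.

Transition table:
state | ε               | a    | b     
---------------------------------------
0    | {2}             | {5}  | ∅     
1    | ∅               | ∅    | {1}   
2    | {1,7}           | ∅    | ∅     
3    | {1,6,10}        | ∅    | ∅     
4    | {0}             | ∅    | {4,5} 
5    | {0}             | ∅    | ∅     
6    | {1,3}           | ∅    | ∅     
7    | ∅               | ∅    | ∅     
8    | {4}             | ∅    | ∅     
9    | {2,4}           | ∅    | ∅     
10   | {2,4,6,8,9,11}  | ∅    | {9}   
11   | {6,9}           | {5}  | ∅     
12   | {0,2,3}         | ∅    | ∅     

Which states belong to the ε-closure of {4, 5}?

{0, 1, 2, 4, 5, 7}

Start with {4, 5}.
From 4 via ε: add 0.
From 0 via ε: add 2.
From 2 via ε: add 1, 7.
No new states can be added; the closed set is {0, 1, 2, 4, 5, 7}.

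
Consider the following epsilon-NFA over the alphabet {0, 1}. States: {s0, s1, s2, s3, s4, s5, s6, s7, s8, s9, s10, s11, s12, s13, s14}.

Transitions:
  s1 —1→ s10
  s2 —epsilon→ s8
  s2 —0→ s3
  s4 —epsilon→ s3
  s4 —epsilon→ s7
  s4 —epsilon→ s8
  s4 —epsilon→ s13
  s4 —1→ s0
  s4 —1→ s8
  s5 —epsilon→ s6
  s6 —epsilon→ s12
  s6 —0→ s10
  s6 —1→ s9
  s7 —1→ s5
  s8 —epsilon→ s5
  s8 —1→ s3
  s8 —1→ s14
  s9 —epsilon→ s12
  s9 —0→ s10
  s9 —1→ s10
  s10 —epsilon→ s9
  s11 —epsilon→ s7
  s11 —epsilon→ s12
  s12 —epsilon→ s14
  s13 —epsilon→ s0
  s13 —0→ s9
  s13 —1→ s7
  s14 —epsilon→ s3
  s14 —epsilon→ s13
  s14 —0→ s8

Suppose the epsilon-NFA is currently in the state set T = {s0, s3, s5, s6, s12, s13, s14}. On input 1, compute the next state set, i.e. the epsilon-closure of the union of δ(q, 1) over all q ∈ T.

s6 on 1 → {s9}.
s13 on 1 → {s7}.
No 1-transition from s0, s3, s5, s12, s14.
Union after reading 1: {s7, s9}.
Now take the epsilon-closure:
From s9 via epsilon: add s12.
From s12 via epsilon: add s14.
From s14 via epsilon: add s3, s13.
From s13 via epsilon: add s0.
No new states can be added; the closed set is {s0, s3, s7, s9, s12, s13, s14}.

{s0, s3, s7, s9, s12, s13, s14}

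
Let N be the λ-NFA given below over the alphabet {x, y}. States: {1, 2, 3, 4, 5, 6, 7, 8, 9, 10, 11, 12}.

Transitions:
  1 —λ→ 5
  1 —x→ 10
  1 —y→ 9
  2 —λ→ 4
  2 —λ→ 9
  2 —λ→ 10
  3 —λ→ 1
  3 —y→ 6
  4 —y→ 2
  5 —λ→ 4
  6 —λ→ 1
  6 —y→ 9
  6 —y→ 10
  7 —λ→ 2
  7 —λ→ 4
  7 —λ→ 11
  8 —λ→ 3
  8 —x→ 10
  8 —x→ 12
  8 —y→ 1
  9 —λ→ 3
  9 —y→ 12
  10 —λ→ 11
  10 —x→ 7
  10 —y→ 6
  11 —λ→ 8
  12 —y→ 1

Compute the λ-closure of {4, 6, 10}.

Start with {4, 6, 10}.
From 6 via λ: add 1.
From 10 via λ: add 11.
From 1 via λ: add 5.
From 11 via λ: add 8.
From 8 via λ: add 3.
No new states can be added; the closed set is {1, 3, 4, 5, 6, 8, 10, 11}.

{1, 3, 4, 5, 6, 8, 10, 11}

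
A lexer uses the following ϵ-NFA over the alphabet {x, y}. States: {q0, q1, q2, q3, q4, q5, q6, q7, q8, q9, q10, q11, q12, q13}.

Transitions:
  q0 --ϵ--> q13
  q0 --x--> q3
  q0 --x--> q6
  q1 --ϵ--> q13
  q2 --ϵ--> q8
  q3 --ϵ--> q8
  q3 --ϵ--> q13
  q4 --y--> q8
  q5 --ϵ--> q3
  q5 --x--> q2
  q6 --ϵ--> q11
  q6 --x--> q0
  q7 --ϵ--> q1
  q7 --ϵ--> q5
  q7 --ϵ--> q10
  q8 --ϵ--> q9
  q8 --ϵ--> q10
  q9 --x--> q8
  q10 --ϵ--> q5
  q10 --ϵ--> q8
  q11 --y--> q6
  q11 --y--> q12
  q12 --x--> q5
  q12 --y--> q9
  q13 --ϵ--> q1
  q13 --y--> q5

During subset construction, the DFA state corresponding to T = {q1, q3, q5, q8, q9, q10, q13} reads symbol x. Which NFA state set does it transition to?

{q1, q2, q3, q5, q8, q9, q10, q13}

q5 on x → {q2}.
q9 on x → {q8}.
No x-transition from q1, q3, q8, q10, q13.
Union after reading x: {q2, q8}.
Now take the ϵ-closure:
From q8 via ϵ: add q9, q10.
From q10 via ϵ: add q5.
From q5 via ϵ: add q3.
From q3 via ϵ: add q13.
From q13 via ϵ: add q1.
No new states can be added; the closed set is {q1, q2, q3, q5, q8, q9, q10, q13}.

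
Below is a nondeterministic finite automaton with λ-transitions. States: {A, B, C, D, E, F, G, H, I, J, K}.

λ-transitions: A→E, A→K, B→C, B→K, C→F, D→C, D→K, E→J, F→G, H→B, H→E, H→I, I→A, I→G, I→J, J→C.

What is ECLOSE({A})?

{A, C, E, F, G, J, K}

Start with {A}.
From A via λ: add E, K.
From E via λ: add J.
From J via λ: add C.
From C via λ: add F.
From F via λ: add G.
No new states can be added; the closed set is {A, C, E, F, G, J, K}.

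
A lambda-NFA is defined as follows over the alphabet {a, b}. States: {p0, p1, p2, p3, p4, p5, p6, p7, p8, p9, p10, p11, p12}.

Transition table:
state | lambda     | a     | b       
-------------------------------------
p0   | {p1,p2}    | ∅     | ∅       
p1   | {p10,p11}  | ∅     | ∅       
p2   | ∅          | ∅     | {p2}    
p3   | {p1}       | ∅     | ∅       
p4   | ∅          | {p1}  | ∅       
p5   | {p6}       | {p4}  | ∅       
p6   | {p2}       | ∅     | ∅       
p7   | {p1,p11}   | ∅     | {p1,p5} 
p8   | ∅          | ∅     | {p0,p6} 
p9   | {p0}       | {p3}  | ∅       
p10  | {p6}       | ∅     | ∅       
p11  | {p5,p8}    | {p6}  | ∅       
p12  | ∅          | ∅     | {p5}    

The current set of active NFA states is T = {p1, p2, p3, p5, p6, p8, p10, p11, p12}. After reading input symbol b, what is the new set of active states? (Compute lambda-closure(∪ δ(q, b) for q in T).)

{p0, p1, p2, p5, p6, p8, p10, p11}

p2 on b → {p2}.
p8 on b → {p0, p6}.
p12 on b → {p5}.
No b-transition from p1, p3, p5, p6, p10, p11.
Union after reading b: {p0, p2, p5, p6}.
Now take the lambda-closure:
From p0 via lambda: add p1.
From p1 via lambda: add p10, p11.
From p11 via lambda: add p8.
No new states can be added; the closed set is {p0, p1, p2, p5, p6, p8, p10, p11}.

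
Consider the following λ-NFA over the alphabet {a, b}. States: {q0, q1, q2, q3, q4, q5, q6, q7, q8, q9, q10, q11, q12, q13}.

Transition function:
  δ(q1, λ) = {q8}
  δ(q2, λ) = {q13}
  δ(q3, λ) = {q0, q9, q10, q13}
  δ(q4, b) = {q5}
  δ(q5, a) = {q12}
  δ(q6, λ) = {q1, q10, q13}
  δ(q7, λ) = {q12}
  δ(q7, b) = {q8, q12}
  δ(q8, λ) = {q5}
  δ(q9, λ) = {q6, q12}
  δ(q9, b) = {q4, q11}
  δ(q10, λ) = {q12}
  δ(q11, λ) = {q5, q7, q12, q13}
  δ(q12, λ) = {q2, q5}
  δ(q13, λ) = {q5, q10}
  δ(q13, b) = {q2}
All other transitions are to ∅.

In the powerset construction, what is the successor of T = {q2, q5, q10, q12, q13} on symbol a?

q5 on a → {q12}.
No a-transition from q2, q10, q12, q13.
Union after reading a: {q12}.
Now take the λ-closure:
From q12 via λ: add q2, q5.
From q2 via λ: add q13.
From q13 via λ: add q10.
No new states can be added; the closed set is {q2, q5, q10, q12, q13}.

{q2, q5, q10, q12, q13}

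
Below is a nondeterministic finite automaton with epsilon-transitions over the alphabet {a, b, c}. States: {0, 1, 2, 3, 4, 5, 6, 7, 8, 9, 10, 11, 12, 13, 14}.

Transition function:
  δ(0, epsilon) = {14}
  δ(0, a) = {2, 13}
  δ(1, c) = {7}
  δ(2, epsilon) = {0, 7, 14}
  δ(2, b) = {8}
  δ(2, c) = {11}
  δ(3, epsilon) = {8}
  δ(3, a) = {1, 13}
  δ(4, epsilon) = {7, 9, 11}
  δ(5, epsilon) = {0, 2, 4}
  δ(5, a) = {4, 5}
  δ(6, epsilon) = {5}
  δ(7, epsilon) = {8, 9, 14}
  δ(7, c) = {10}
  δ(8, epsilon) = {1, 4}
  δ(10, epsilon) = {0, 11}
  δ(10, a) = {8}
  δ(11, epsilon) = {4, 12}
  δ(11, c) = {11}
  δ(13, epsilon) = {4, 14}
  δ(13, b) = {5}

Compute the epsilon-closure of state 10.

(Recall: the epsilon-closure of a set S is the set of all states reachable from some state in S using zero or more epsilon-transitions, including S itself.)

Start with {10}.
From 10 via epsilon: add 0, 11.
From 0 via epsilon: add 14.
From 11 via epsilon: add 4, 12.
From 4 via epsilon: add 7, 9.
From 7 via epsilon: add 8.
From 8 via epsilon: add 1.
No new states can be added; the closed set is {0, 1, 4, 7, 8, 9, 10, 11, 12, 14}.

{0, 1, 4, 7, 8, 9, 10, 11, 12, 14}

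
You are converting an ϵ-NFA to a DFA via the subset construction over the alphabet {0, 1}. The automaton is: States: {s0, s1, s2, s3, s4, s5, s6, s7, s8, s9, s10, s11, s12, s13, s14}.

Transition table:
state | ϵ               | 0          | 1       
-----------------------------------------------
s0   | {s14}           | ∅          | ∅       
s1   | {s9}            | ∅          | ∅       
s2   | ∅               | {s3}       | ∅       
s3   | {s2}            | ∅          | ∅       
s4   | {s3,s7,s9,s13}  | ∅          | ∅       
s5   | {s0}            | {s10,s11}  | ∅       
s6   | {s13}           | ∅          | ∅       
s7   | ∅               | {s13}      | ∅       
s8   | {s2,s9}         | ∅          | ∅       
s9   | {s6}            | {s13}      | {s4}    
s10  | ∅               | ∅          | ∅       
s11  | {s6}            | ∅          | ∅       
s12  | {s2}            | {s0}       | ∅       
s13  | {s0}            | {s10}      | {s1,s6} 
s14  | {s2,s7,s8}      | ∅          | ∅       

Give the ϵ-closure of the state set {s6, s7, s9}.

Start with {s6, s7, s9}.
From s6 via ϵ: add s13.
From s13 via ϵ: add s0.
From s0 via ϵ: add s14.
From s14 via ϵ: add s2, s8.
No new states can be added; the closed set is {s0, s2, s6, s7, s8, s9, s13, s14}.

{s0, s2, s6, s7, s8, s9, s13, s14}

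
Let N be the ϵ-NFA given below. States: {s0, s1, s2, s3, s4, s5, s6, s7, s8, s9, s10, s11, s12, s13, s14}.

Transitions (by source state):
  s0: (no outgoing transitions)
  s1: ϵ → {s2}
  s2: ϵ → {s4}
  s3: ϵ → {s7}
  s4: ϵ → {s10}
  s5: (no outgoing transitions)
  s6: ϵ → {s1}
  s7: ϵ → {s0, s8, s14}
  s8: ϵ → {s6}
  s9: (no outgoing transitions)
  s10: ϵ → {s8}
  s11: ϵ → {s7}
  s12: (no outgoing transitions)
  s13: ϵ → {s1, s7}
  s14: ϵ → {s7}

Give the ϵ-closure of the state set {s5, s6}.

Start with {s5, s6}.
From s6 via ϵ: add s1.
From s1 via ϵ: add s2.
From s2 via ϵ: add s4.
From s4 via ϵ: add s10.
From s10 via ϵ: add s8.
No new states can be added; the closed set is {s1, s2, s4, s5, s6, s8, s10}.

{s1, s2, s4, s5, s6, s8, s10}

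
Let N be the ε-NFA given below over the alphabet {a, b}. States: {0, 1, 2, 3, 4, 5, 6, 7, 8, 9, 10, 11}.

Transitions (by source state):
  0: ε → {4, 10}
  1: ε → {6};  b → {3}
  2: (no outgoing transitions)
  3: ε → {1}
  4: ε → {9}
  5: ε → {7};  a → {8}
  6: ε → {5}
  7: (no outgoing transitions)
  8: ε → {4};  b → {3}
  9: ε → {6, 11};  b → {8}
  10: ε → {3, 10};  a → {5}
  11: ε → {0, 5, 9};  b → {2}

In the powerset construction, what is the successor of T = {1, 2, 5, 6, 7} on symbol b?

{1, 3, 5, 6, 7}

1 on b → {3}.
No b-transition from 2, 5, 6, 7.
Union after reading b: {3}.
Now take the ε-closure:
From 3 via ε: add 1.
From 1 via ε: add 6.
From 6 via ε: add 5.
From 5 via ε: add 7.
No new states can be added; the closed set is {1, 3, 5, 6, 7}.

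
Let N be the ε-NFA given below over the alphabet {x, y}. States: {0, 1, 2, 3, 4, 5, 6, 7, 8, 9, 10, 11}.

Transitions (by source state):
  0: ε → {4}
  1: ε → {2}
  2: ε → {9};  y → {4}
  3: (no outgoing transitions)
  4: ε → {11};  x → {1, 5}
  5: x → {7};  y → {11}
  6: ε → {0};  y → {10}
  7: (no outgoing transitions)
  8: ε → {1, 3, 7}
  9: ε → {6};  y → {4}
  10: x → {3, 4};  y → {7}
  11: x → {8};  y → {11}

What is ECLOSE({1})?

{0, 1, 2, 4, 6, 9, 11}

Start with {1}.
From 1 via ε: add 2.
From 2 via ε: add 9.
From 9 via ε: add 6.
From 6 via ε: add 0.
From 0 via ε: add 4.
From 4 via ε: add 11.
No new states can be added; the closed set is {0, 1, 2, 4, 6, 9, 11}.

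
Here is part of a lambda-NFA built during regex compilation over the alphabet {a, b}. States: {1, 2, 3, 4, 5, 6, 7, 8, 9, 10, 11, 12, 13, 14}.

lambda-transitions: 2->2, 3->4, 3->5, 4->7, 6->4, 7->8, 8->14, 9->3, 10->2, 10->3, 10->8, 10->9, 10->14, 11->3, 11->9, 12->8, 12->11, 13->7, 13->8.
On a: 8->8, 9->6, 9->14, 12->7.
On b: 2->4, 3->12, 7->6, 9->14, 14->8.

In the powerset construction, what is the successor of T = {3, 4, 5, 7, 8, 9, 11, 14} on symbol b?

3 on b → {12}.
7 on b → {6}.
9 on b → {14}.
14 on b → {8}.
No b-transition from 4, 5, 8, 11.
Union after reading b: {6, 8, 12, 14}.
Now take the lambda-closure:
From 6 via lambda: add 4.
From 12 via lambda: add 11.
From 4 via lambda: add 7.
From 11 via lambda: add 3, 9.
From 3 via lambda: add 5.
No new states can be added; the closed set is {3, 4, 5, 6, 7, 8, 9, 11, 12, 14}.

{3, 4, 5, 6, 7, 8, 9, 11, 12, 14}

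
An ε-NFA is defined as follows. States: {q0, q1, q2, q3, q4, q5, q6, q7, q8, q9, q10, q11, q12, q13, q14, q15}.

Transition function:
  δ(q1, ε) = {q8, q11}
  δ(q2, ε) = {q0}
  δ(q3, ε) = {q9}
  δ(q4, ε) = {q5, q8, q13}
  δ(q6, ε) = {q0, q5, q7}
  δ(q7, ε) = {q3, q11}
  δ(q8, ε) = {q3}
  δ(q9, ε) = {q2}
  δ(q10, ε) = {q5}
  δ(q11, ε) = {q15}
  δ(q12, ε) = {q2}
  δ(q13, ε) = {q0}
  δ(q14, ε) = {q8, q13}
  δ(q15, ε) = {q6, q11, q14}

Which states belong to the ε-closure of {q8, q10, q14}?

Start with {q8, q10, q14}.
From q8 via ε: add q3.
From q10 via ε: add q5.
From q14 via ε: add q13.
From q3 via ε: add q9.
From q13 via ε: add q0.
From q9 via ε: add q2.
No new states can be added; the closed set is {q0, q2, q3, q5, q8, q9, q10, q13, q14}.

{q0, q2, q3, q5, q8, q9, q10, q13, q14}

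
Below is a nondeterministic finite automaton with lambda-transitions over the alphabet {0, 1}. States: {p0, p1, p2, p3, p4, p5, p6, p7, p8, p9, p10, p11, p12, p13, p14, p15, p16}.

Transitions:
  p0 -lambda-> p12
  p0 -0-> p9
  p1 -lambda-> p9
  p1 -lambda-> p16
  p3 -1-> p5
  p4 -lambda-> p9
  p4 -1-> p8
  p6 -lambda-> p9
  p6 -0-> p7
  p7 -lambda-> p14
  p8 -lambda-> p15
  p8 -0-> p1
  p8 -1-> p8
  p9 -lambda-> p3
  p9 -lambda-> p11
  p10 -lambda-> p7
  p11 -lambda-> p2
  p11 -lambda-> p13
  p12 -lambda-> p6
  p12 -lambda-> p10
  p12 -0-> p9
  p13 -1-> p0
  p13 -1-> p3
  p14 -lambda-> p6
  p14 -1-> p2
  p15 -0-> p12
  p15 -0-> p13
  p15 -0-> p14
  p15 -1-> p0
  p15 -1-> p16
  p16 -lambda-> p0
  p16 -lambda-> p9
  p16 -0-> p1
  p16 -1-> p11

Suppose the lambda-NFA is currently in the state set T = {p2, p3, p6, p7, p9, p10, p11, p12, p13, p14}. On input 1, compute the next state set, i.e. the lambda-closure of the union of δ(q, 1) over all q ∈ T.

{p0, p2, p3, p5, p6, p7, p9, p10, p11, p12, p13, p14}

p3 on 1 → {p5}.
p13 on 1 → {p0, p3}.
p14 on 1 → {p2}.
No 1-transition from p2, p6, p7, p9, p10, p11, p12.
Union after reading 1: {p0, p2, p3, p5}.
Now take the lambda-closure:
From p0 via lambda: add p12.
From p12 via lambda: add p6, p10.
From p6 via lambda: add p9.
From p10 via lambda: add p7.
From p7 via lambda: add p14.
From p9 via lambda: add p11.
From p11 via lambda: add p13.
No new states can be added; the closed set is {p0, p2, p3, p5, p6, p7, p9, p10, p11, p12, p13, p14}.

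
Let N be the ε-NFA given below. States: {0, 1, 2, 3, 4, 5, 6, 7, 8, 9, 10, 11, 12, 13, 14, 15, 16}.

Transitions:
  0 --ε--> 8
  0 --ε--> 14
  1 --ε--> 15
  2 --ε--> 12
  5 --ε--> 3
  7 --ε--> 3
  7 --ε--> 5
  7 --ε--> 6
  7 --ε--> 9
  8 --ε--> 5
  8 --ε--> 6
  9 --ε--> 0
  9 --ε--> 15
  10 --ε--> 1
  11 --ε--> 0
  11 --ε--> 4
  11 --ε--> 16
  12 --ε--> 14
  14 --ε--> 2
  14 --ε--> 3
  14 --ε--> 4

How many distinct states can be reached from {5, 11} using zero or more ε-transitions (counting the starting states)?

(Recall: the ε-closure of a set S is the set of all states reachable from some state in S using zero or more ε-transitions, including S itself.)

11

Start with {5, 11}.
From 5 via ε: add 3.
From 11 via ε: add 0, 4, 16.
From 0 via ε: add 8, 14.
From 8 via ε: add 6.
From 14 via ε: add 2.
From 2 via ε: add 12.
ε-closure = {0, 2, 3, 4, 5, 6, 8, 11, 12, 14, 16}, which has 11 states.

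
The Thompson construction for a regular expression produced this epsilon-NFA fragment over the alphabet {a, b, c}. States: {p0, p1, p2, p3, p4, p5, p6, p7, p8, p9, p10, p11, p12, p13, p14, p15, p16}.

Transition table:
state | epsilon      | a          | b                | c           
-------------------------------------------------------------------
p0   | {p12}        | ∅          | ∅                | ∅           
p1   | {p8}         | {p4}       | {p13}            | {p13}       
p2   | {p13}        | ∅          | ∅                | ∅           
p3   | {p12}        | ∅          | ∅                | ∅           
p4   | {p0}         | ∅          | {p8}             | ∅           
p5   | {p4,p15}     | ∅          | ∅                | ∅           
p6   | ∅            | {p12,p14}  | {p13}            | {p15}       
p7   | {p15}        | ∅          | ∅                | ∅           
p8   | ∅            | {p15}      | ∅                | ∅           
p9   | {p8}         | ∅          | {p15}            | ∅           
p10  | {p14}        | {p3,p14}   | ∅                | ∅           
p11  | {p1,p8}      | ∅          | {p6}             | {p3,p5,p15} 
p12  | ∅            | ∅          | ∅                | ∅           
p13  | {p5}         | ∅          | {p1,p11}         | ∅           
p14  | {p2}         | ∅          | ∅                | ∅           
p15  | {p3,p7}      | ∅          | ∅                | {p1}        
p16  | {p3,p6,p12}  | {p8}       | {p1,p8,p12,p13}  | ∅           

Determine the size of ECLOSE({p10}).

Start with {p10}.
From p10 via epsilon: add p14.
From p14 via epsilon: add p2.
From p2 via epsilon: add p13.
From p13 via epsilon: add p5.
From p5 via epsilon: add p4, p15.
From p4 via epsilon: add p0.
From p15 via epsilon: add p3, p7.
From p0 via epsilon: add p12.
epsilon-closure = {p0, p2, p3, p4, p5, p7, p10, p12, p13, p14, p15}, which has 11 states.

11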